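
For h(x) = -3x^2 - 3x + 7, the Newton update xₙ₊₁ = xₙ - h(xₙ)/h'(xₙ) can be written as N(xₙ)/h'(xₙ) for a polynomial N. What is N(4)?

-55

h'(x) = -6x - 3.
N(x) = x·h'(x) - h(x) = x·(-6x - 3) - (-3x^2 - 3x + 7) = -3x^2 - 7.
N(4) = -55.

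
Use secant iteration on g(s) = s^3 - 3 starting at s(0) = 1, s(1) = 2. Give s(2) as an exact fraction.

9/7

g(1) = -2, g(2) = 5. s(2) = 2 - 5·(2 - 1)/(5 - (-2)) = 9/7.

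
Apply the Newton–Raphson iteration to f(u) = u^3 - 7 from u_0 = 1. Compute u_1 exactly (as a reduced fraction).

3

f'(u) = 3u^2.
f(1) = -6, f'(1) = 3, so u_1 = 1 - (-6)/3 = 3.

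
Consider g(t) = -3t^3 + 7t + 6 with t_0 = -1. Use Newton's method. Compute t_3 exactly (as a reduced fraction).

-762/133

g'(t) = -9t^2 + 7.
g(-1) = 2, g'(-1) = -2, so t_1 = (-1) - 2/(-2) = 0.
g(0) = 6, g'(0) = 7, so t_2 = 0 - 6/7 = -6/7.
g(-6/7) = 648/343, g'(-6/7) = 19/49, so t_3 = (-6/7) - (648/343)/(19/49) = -762/133.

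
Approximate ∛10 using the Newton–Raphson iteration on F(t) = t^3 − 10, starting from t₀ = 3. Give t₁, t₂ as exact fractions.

F'(t) = 3t^2.
F(3) = 17, F'(3) = 27, so t₁ = 3 − 17/27 = 64/27.
F(64/27) = 65314/19683, F'(64/27) = 4096/243, so t₂ = (64/27) − (65314/19683)/(4096/243) = 360559/165888.

t₁ = 64/27, t₂ = 360559/165888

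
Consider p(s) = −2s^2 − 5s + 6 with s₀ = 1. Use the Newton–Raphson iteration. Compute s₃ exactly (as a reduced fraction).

3635486/4103253

p'(s) = −4s − 5.
p(1) = −1, p'(1) = −9, so s₁ = 1 − (−1)/(−9) = 8/9.
p(8/9) = −2/81, p'(8/9) = −77/9, so s₂ = (8/9) − (−2/81)/(−77/9) = 614/693.
p(614/693) = −8/480249, p'(614/693) = −5921/693, so s₃ = (614/693) − (−8/480249)/(−5921/693) = 3635486/4103253.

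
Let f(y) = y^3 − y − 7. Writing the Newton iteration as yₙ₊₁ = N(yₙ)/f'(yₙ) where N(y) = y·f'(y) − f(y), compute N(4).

f'(y) = 3y^2 − 1.
N(y) = y·f'(y) − f(y) = y·(3y^2 − 1) − (y^3 − y − 7) = 2y^3 + 7.
N(4) = 135.

135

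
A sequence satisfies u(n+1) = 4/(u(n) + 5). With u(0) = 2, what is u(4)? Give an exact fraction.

892/1271

u(1) = 4/(2 + 5) = 4/7.
u(2) = 4/(4/7 + 5) = 28/39.
u(3) = 4/(28/39 + 5) = 156/223.
u(4) = 4/(156/223 + 5) = 892/1271.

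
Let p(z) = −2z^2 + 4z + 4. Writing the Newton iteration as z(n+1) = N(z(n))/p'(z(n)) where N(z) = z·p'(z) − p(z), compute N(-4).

p'(z) = −4z + 4.
N(z) = z·p'(z) − p(z) = z·(−4z + 4) − (−2z^2 + 4z + 4) = −2z^2 − 4.
N(-4) = −36.

−36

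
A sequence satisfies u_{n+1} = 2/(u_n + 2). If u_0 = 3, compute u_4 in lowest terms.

u_1 = 2/(3 + 2) = 2/5.
u_2 = 2/(2/5 + 2) = 5/6.
u_3 = 2/(5/6 + 2) = 12/17.
u_4 = 2/(12/17 + 2) = 17/23.

17/23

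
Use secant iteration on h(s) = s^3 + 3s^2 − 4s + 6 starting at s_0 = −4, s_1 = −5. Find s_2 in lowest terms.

h(−4) = 6, h(−5) = −24. s_2 = (−5) − (−24)·((−5) − (−4))/((−24) − 6) = −21/5.

−21/5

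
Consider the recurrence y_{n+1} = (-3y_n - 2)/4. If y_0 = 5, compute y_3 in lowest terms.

-161/64

y_1 = (-3·5 - 2)/4 = -17/4.
y_2 = (-3·(-17/4) - 2)/4 = 43/16.
y_3 = (-3·(43/16) - 2)/4 = -161/64.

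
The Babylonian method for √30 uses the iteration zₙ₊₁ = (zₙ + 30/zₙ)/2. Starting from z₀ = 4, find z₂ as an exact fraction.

z₁ = (4 + 30/4)/2 = 23/4.
z₂ = (23/4 + 30/(23/4))/2 = 1009/184.

1009/184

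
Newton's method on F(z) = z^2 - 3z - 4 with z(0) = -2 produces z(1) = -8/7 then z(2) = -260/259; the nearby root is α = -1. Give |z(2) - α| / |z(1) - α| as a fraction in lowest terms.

1/37

z(1) - α = -8/7 - (-1) = -8/7 + 1 = -1/7, so |z(1) - α| = 1/7.
z(2) - α = -260/259 - (-1) = -260/259 + 1 = -1/259, so |z(2) - α| = 1/259.
Ratio = (1/259) / (1/7) = 1/37.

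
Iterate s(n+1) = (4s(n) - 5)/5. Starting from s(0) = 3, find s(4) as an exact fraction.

s(1) = (4·3 - 5)/5 = 7/5.
s(2) = (4·(7/5) - 5)/5 = 3/25.
s(3) = (4·(3/25) - 5)/5 = -113/125.
s(4) = (4·(-113/125) - 5)/5 = -1077/625.

-1077/625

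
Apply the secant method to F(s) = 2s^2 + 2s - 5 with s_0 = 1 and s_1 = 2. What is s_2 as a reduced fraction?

F(1) = -1, F(2) = 7. s_2 = 2 - 7·(2 - 1)/(7 - (-1)) = 9/8.

9/8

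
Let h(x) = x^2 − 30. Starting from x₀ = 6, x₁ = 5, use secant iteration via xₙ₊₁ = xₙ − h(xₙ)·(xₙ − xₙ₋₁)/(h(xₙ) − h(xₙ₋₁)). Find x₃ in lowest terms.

126/23

h(6) = 6, h(5) = −5. x₂ = 5 − (−5)·(5 − 6)/((−5) − 6) = 60/11.
h(5) = −5, h(60/11) = −30/121. x₃ = (60/11) − (−30/121)·((60/11) − 5)/((−30/121) − (−5)) = 126/23.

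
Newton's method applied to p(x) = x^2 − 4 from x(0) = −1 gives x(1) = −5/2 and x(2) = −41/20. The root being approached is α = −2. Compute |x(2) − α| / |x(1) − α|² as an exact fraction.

1/5

x(1) − α = −5/2 − (−2) = −5/2 + 2 = −1/2, so |x(1) − α| = 1/2.
x(2) − α = −41/20 − (−2) = −41/20 + 2 = −1/20, so |x(2) − α| = 1/20.
|x(1) − α|² = 1/4.
Ratio = (1/20) / (1/4) = 1/5.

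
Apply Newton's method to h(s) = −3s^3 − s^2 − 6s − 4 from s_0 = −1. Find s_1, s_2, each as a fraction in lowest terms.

s_1 = −9/13, s_2 = −12109/19617

h'(s) = −9s^2 − 2s − 6.
h(−1) = 4, h'(−1) = −13, so s_1 = (−1) − 4/(−13) = −9/13.
h(−9/13) = 1472/2197, h'(−9/13) = −1509/169, so s_2 = (−9/13) − (1472/2197)/(−1509/169) = −12109/19617.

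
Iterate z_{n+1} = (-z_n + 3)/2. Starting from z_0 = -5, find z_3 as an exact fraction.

z_1 = (-(-5) + 3)/2 = 4.
z_2 = (-4 + 3)/2 = -1/2.
z_3 = (-(-1/2) + 3)/2 = 7/4.

7/4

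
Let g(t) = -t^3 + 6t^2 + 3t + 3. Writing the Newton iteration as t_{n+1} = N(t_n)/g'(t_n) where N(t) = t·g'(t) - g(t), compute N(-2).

37

g'(t) = -3t^2 + 12t + 3.
N(t) = t·g'(t) - g(t) = t·(-3t^2 + 12t + 3) - (-t^3 + 6t^2 + 3t + 3) = -2t^3 + 6t^2 - 3.
N(-2) = 37.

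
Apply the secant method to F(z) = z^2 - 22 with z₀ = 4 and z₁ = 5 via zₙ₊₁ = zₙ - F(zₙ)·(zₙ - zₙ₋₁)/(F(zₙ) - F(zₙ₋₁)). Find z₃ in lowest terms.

136/29

F(4) = -6, F(5) = 3. z₂ = 5 - 3·(5 - 4)/(3 - (-6)) = 14/3.
F(5) = 3, F(14/3) = -2/9. z₃ = (14/3) - (-2/9)·((14/3) - 5)/((-2/9) - 3) = 136/29.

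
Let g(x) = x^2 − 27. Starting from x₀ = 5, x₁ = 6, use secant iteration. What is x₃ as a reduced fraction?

213/41

g(5) = −2, g(6) = 9. x₂ = 6 − 9·(6 − 5)/(9 − (−2)) = 57/11.
g(6) = 9, g(57/11) = −18/121. x₃ = (57/11) − (−18/121)·((57/11) − 6)/((−18/121) − 9) = 213/41.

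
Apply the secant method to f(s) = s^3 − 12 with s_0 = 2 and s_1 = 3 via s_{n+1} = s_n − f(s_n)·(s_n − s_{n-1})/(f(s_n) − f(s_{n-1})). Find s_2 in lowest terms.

f(2) = −4, f(3) = 15. s_2 = 3 − 15·(3 − 2)/(15 − (−4)) = 42/19.

42/19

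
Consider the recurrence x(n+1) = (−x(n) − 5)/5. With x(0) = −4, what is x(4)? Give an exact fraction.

−524/625

x(1) = (−(−4) − 5)/5 = −1/5.
x(2) = (−(−1/5) − 5)/5 = −24/25.
x(3) = (−(−24/25) − 5)/5 = −101/125.
x(4) = (−(−101/125) − 5)/5 = −524/625.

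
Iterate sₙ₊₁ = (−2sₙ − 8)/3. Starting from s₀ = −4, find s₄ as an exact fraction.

−56/27

s₁ = (−2·(−4) − 8)/3 = 0.
s₂ = (−2·0 − 8)/3 = −8/3.
s₃ = (−2·(−8/3) − 8)/3 = −8/9.
s₄ = (−2·(−8/9) − 8)/3 = −56/27.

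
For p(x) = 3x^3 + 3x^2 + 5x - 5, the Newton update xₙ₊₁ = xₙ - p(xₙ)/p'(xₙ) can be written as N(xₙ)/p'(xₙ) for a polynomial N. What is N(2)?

65

p'(x) = 9x^2 + 6x + 5.
N(x) = x·p'(x) - p(x) = x·(9x^2 + 6x + 5) - (3x^3 + 3x^2 + 5x - 5) = 6x^3 + 3x^2 + 5.
N(2) = 65.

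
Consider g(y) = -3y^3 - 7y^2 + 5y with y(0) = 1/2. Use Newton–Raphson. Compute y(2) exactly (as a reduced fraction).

g'(y) = -9y^2 - 14y + 5.
g(1/2) = 3/8, g'(1/2) = -17/4, so y(1) = (1/2) - (3/8)/(-17/4) = 10/17.
g(10/17) = -450/4913, g'(10/17) = -1835/289, so y(2) = (10/17) - (-450/4913)/(-1835/289) = 3580/6239.

3580/6239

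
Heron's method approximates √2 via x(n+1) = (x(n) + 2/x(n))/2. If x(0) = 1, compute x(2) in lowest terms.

17/12

x(1) = (1 + 2/1)/2 = 3/2.
x(2) = (3/2 + 2/(3/2))/2 = 17/12.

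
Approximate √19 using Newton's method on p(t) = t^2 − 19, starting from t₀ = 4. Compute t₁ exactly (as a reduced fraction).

35/8

p'(t) = 2t.
p(4) = −3, p'(4) = 8, so t₁ = 4 − (−3)/8 = 35/8.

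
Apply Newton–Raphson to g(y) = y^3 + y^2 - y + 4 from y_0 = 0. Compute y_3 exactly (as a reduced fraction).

47204/31317

g'(y) = 3y^2 + 2y - 1.
g(0) = 4, g'(0) = -1, so y_1 = 0 - 4/(-1) = 4.
g(4) = 80, g'(4) = 55, so y_2 = 4 - 80/55 = 28/11.
g(28/11) = 32512/1331, g'(28/11) = 2847/121, so y_3 = (28/11) - (32512/1331)/(2847/121) = 47204/31317.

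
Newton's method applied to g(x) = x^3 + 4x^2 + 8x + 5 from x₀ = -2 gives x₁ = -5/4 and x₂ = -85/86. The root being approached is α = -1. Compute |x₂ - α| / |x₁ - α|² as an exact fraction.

x₁ - α = -5/4 - (-1) = -5/4 + 1 = -1/4, so |x₁ - α| = 1/4.
x₂ - α = -85/86 - (-1) = -85/86 + 1 = 1/86, so |x₂ - α| = 1/86.
|x₁ - α|² = 1/16.
Ratio = (1/86) / (1/16) = 8/43.

8/43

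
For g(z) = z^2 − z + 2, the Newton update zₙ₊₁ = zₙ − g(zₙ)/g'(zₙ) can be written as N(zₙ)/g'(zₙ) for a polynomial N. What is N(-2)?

g'(z) = 2z − 1.
N(z) = z·g'(z) − g(z) = z·(2z − 1) − (z^2 − z + 2) = z^2 − 2.
N(-2) = 2.

2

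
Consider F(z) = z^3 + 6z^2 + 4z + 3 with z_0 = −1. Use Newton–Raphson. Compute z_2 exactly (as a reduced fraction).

−347/215

F'(z) = 3z^2 + 12z + 4.
F(−1) = 4, F'(−1) = −5, so z_1 = (−1) − 4/(−5) = −1/5.
F(−1/5) = 304/125, F'(−1/5) = 43/25, so z_2 = (−1/5) − (304/125)/(43/25) = −347/215.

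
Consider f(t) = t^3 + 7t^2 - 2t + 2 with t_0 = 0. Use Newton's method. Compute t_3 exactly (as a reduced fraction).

f'(t) = 3t^2 + 14t - 2.
f(0) = 2, f'(0) = -2, so t_1 = 0 - 2/(-2) = 1.
f(1) = 8, f'(1) = 15, so t_2 = 1 - 8/15 = 7/15.
f(7/15) = 9088/3375, f'(7/15) = 389/75, so t_3 = (7/15) - (9088/3375)/(389/75) = -919/17505.

-919/17505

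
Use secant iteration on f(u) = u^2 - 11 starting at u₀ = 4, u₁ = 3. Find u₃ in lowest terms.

73/22

f(4) = 5, f(3) = -2. u₂ = 3 - (-2)·(3 - 4)/((-2) - 5) = 23/7.
f(3) = -2, f(23/7) = -10/49. u₃ = (23/7) - (-10/49)·((23/7) - 3)/((-10/49) - (-2)) = 73/22.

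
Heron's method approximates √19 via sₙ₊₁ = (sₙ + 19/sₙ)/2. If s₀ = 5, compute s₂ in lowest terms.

959/220

s₁ = (5 + 19/5)/2 = 22/5.
s₂ = (22/5 + 19/(22/5))/2 = 959/220.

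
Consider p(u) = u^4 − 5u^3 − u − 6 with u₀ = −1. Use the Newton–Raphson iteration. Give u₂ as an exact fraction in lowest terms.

−2722763/2874720

p'(u) = 4u^3 − 15u^2 − 1.
p(−1) = 1, p'(−1) = −20, so u₁ = (−1) − 1/(−20) = −19/20.
p(−19/20) = 8221/160000, p'(−19/20) = −17967/1000, so u₂ = (−19/20) − (8221/160000)/(−17967/1000) = −2722763/2874720.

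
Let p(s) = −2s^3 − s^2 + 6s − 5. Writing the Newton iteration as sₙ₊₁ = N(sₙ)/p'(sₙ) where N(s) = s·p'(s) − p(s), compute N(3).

p'(s) = −6s^2 − 2s + 6.
N(s) = s·p'(s) − p(s) = s·(−6s^2 − 2s + 6) − (−2s^3 − s^2 + 6s − 5) = −4s^3 − s^2 + 5.
N(3) = −112.

−112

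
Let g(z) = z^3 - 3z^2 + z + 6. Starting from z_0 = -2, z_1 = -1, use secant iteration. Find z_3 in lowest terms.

g(-2) = -16, g(-1) = 1. z_2 = (-1) - 1·((-1) - (-2))/(1 - (-16)) = -18/17.
g(-1) = 1, g(-18/17) = 1920/4913. z_3 = (-18/17) - (1920/4913)·((-18/17) - (-1))/((1920/4913) - 1) = -3282/2993.

-3282/2993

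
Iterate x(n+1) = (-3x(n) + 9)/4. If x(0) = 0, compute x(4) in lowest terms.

225/256

x(1) = (-3·0 + 9)/4 = 9/4.
x(2) = (-3·(9/4) + 9)/4 = 9/16.
x(3) = (-3·(9/16) + 9)/4 = 117/64.
x(4) = (-3·(117/64) + 9)/4 = 225/256.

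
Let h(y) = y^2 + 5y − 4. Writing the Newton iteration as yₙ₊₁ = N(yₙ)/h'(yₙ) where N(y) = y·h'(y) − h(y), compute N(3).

h'(y) = 2y + 5.
N(y) = y·h'(y) − h(y) = y·(2y + 5) − (y^2 + 5y − 4) = y^2 + 4.
N(3) = 13.

13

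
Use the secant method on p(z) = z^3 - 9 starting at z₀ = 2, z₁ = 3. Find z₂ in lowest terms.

p(2) = -1, p(3) = 18. z₂ = 3 - 18·(3 - 2)/(18 - (-1)) = 39/19.

39/19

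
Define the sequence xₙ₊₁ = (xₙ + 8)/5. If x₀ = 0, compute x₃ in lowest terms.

248/125

x₁ = (0 + 8)/5 = 8/5.
x₂ = ((8/5) + 8)/5 = 48/25.
x₃ = ((48/25) + 8)/5 = 248/125.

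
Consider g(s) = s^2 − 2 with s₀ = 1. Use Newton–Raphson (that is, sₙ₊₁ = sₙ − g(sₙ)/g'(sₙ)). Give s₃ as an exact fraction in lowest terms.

g'(s) = 2s.
g(1) = −1, g'(1) = 2, so s₁ = 1 − (−1)/2 = 3/2.
g(3/2) = 1/4, g'(3/2) = 3, so s₂ = (3/2) − (1/4)/3 = 17/12.
g(17/12) = 1/144, g'(17/12) = 17/6, so s₃ = (17/12) − (1/144)/(17/6) = 577/408.

577/408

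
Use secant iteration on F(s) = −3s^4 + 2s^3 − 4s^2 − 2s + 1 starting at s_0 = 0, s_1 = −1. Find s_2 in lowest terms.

F(0) = 1, F(−1) = −6. s_2 = (−1) − (−6)·((−1) − 0)/((−6) − 1) = −1/7.

−1/7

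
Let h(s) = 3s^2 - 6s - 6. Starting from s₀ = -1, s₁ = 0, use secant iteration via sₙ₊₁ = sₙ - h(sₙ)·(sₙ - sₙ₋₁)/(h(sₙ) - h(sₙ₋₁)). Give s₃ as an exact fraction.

h(-1) = 3, h(0) = -6. s₂ = 0 - (-6)·(0 - (-1))/((-6) - 3) = -2/3.
h(0) = -6, h(-2/3) = -2/3. s₃ = (-2/3) - (-2/3)·((-2/3) - 0)/((-2/3) - (-6)) = -3/4.

-3/4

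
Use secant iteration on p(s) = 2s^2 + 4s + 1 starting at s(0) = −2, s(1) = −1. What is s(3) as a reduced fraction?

−2

p(−2) = 1, p(−1) = −1. s(2) = (−1) − (−1)·((−1) − (−2))/((−1) − 1) = −3/2.
p(−1) = −1, p(−3/2) = −1/2. s(3) = (−3/2) − (−1/2)·((−3/2) − (−1))/((−1/2) − (−1)) = −2.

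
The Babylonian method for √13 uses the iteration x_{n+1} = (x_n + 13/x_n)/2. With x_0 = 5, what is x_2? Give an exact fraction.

343/95

x_1 = (5 + 13/5)/2 = 19/5.
x_2 = (19/5 + 13/(19/5))/2 = 343/95.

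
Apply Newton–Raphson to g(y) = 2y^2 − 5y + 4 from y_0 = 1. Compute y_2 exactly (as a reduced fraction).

g'(y) = 4y − 5.
g(1) = 1, g'(1) = −1, so y_1 = 1 − 1/(−1) = 2.
g(2) = 2, g'(2) = 3, so y_2 = 2 − 2/3 = 4/3.

4/3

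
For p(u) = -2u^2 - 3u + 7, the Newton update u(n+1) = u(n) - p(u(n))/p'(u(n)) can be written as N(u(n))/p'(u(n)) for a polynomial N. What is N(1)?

p'(u) = -4u - 3.
N(u) = u·p'(u) - p(u) = u·(-4u - 3) - (-2u^2 - 3u + 7) = -2u^2 - 7.
N(1) = -9.

-9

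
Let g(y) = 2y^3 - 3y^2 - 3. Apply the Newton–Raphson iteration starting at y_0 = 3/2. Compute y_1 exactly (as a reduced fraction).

13/6

g'(y) = 6y^2 - 6y.
g(3/2) = -3, g'(3/2) = 9/2, so y_1 = (3/2) - (-3)/(9/2) = 13/6.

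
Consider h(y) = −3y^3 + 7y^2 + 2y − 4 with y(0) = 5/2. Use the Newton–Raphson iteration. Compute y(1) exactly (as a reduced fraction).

184/77

h'(y) = −9y^2 + 14y + 2.
h(5/2) = −17/8, h'(5/2) = −77/4, so y(1) = (5/2) − (−17/8)/(−77/4) = 184/77.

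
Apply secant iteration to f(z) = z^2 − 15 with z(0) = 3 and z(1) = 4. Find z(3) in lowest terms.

213/55

f(3) = −6, f(4) = 1. z(2) = 4 − 1·(4 − 3)/(1 − (−6)) = 27/7.
f(4) = 1, f(27/7) = −6/49. z(3) = (27/7) − (−6/49)·((27/7) − 4)/((−6/49) − 1) = 213/55.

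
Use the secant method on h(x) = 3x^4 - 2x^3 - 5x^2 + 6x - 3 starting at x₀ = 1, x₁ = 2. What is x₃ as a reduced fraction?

264842/244225

h(1) = -1, h(2) = 21. x₂ = 2 - 21·(2 - 1)/(21 - (-1)) = 23/22.
h(2) = 21, h(23/22) = -209349/234256. x₃ = (23/22) - (-209349/234256)·((23/22) - 2)/((-209349/234256) - 21) = 264842/244225.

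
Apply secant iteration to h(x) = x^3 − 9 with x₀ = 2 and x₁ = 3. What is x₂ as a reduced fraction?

39/19

h(2) = −1, h(3) = 18. x₂ = 3 − 18·(3 − 2)/(18 − (−1)) = 39/19.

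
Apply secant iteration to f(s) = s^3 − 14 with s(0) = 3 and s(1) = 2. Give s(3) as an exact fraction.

f(3) = 13, f(2) = −6. s(2) = 2 − (−6)·(2 − 3)/((−6) − 13) = 44/19.
f(2) = −6, f(44/19) = −10842/6859. s(3) = (44/19) − (−10842/6859)·((44/19) − 2)/((−10842/6859) − (−6)) = 2045/842.

2045/842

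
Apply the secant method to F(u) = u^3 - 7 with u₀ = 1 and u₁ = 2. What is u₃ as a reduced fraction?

1045/547

F(1) = -6, F(2) = 1. u₂ = 2 - 1·(2 - 1)/(1 - (-6)) = 13/7.
F(2) = 1, F(13/7) = -204/343. u₃ = (13/7) - (-204/343)·((13/7) - 2)/((-204/343) - 1) = 1045/547.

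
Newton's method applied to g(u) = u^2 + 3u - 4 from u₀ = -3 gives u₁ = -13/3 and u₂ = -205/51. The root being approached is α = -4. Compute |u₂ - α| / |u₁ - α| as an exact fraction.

u₁ - α = -13/3 - (-4) = -13/3 + 4 = -1/3, so |u₁ - α| = 1/3.
u₂ - α = -205/51 - (-4) = -205/51 + 4 = -1/51, so |u₂ - α| = 1/51.
Ratio = (1/51) / (1/3) = 1/17.

1/17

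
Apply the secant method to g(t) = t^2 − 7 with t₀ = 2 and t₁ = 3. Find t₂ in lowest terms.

g(2) = −3, g(3) = 2. t₂ = 3 − 2·(3 − 2)/(2 − (−3)) = 13/5.

13/5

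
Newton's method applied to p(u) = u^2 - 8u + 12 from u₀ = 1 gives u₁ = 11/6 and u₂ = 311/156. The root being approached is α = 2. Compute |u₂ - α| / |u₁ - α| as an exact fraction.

u₁ - α = 11/6 - 2 = -1/6, so |u₁ - α| = 1/6.
u₂ - α = 311/156 - 2 = -1/156, so |u₂ - α| = 1/156.
Ratio = (1/156) / (1/6) = 1/26.

1/26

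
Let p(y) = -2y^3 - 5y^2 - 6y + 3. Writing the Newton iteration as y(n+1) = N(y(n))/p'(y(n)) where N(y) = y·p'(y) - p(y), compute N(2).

-55

p'(y) = -6y^2 - 10y - 6.
N(y) = y·p'(y) - p(y) = y·(-6y^2 - 10y - 6) - (-2y^3 - 5y^2 - 6y + 3) = -4y^3 - 5y^2 - 3.
N(2) = -55.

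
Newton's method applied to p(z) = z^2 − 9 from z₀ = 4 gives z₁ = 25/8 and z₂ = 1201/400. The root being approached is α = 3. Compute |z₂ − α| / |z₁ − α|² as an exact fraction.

4/25

z₁ − α = 25/8 − 3 = 1/8, so |z₁ − α| = 1/8.
z₂ − α = 1201/400 − 3 = 1/400, so |z₂ − α| = 1/400.
|z₁ − α|² = 1/64.
Ratio = (1/400) / (1/64) = 4/25.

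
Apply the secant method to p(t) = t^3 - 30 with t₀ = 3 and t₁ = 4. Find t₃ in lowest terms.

80271/25886

p(3) = -3, p(4) = 34. t₂ = 4 - 34·(4 - 3)/(34 - (-3)) = 114/37.
p(4) = 34, p(114/37) = -38046/50653. t₃ = (114/37) - (-38046/50653)·((114/37) - 4)/((-38046/50653) - 34) = 80271/25886.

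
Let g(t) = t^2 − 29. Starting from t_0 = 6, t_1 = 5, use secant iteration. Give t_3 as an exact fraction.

307/57

g(6) = 7, g(5) = −4. t_2 = 5 − (−4)·(5 − 6)/((−4) − 7) = 59/11.
g(5) = −4, g(59/11) = −28/121. t_3 = (59/11) − (−28/121)·((59/11) − 5)/((−28/121) − (−4)) = 307/57.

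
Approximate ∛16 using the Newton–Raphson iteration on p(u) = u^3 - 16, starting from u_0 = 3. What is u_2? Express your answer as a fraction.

p'(u) = 3u^2.
p(3) = 11, p'(3) = 27, so u_1 = 3 - 11/27 = 70/27.
p(70/27) = 28072/19683, p'(70/27) = 4900/243, so u_2 = (70/27) - (28072/19683)/(4900/243) = 250232/99225.

250232/99225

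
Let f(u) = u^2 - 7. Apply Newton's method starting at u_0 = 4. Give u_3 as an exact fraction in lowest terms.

f'(u) = 2u.
f(4) = 9, f'(4) = 8, so u_1 = 4 - 9/8 = 23/8.
f(23/8) = 81/64, f'(23/8) = 23/4, so u_2 = (23/8) - (81/64)/(23/4) = 977/368.
f(977/368) = 6561/135424, f'(977/368) = 977/184, so u_3 = (977/368) - (6561/135424)/(977/184) = 1902497/719072.

1902497/719072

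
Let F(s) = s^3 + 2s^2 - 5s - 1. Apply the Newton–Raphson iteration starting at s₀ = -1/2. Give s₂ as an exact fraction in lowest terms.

F'(s) = 3s^2 + 4s - 5.
F(-1/2) = 15/8, F'(-1/2) = -25/4, so s₁ = (-1/2) - (15/8)/(-25/4) = -1/5.
F(-1/5) = 9/125, F'(-1/5) = -142/25, so s₂ = (-1/5) - (9/125)/(-142/25) = -133/710.

-133/710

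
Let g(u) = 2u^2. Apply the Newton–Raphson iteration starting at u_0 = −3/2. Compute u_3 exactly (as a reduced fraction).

g'(u) = 4u.
g(−3/2) = 9/2, g'(−3/2) = −6, so u_1 = (−3/2) − (9/2)/(−6) = −3/4.
g(−3/4) = 9/8, g'(−3/4) = −3, so u_2 = (−3/4) − (9/8)/(−3) = −3/8.
g(−3/8) = 9/32, g'(−3/8) = −3/2, so u_3 = (−3/8) − (9/32)/(−3/2) = −3/16.

−3/16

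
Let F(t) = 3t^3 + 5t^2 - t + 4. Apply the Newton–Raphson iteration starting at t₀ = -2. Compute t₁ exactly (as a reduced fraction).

F'(t) = 9t^2 + 10t - 1.
F(-2) = 2, F'(-2) = 15, so t₁ = (-2) - 2/15 = -32/15.

-32/15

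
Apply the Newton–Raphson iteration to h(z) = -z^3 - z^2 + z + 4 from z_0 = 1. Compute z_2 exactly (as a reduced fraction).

569/374

h'(z) = -3z^2 - 2z + 1.
h(1) = 3, h'(1) = -4, so z_1 = 1 - 3/(-4) = 7/4.
h(7/4) = -171/64, h'(7/4) = -187/16, so z_2 = (7/4) - (-171/64)/(-187/16) = 569/374.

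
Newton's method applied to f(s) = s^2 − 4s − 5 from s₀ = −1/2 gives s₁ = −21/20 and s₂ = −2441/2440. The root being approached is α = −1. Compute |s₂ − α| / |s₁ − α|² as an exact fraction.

s₁ − α = −21/20 − (−1) = −21/20 + 1 = −1/20, so |s₁ − α| = 1/20.
s₂ − α = −2441/2440 − (−1) = −2441/2440 + 1 = −1/2440, so |s₂ − α| = 1/2440.
|s₁ − α|² = 1/400.
Ratio = (1/2440) / (1/400) = 10/61.

10/61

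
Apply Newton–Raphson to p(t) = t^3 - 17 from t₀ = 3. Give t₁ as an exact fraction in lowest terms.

p'(t) = 3t^2.
p(3) = 10, p'(3) = 27, so t₁ = 3 - 10/27 = 71/27.

71/27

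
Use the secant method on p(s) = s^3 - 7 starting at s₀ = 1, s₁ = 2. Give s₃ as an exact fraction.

p(1) = -6, p(2) = 1. s₂ = 2 - 1·(2 - 1)/(1 - (-6)) = 13/7.
p(2) = 1, p(13/7) = -204/343. s₃ = (13/7) - (-204/343)·((13/7) - 2)/((-204/343) - 1) = 1045/547.

1045/547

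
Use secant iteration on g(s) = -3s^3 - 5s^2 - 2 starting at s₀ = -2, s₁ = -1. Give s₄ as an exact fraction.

g(-2) = 2, g(-1) = -4. s₂ = (-1) - (-4)·((-1) - (-2))/((-4) - 2) = -5/3.
g(-1) = -4, g(-5/3) = -2. s₃ = (-5/3) - (-2)·((-5/3) - (-1))/((-2) - (-4)) = -7/3.
g(-5/3) = -2, g(-7/3) = 80/9. s₄ = (-7/3) - (80/9)·((-7/3) - (-5/3))/((80/9) - (-2)) = -263/147.

-263/147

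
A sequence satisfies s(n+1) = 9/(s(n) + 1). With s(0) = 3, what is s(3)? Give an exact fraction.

117/49

s(1) = 9/(3 + 1) = 9/4.
s(2) = 9/(9/4 + 1) = 36/13.
s(3) = 9/(36/13 + 1) = 117/49.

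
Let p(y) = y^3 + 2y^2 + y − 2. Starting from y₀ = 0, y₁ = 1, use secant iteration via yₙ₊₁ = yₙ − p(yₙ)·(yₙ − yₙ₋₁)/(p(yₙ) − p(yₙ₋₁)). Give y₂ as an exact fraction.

p(0) = −2, p(1) = 2. y₂ = 1 − 2·(1 − 0)/(2 − (−2)) = 1/2.

1/2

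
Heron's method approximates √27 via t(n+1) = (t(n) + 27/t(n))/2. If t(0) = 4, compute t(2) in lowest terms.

t(1) = (4 + 27/4)/2 = 43/8.
t(2) = (43/8 + 27/(43/8))/2 = 3577/688.

3577/688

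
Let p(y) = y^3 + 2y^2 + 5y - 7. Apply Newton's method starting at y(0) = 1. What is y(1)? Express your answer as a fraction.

11/12

p'(y) = 3y^2 + 4y + 5.
p(1) = 1, p'(1) = 12, so y(1) = 1 - 1/12 = 11/12.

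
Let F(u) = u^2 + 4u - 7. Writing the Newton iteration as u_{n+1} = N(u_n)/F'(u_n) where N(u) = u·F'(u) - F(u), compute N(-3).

F'(u) = 2u + 4.
N(u) = u·F'(u) - F(u) = u·(2u + 4) - (u^2 + 4u - 7) = u^2 + 7.
N(-3) = 16.

16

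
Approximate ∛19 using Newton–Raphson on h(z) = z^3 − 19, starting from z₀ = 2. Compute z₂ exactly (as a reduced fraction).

59291/22050

h'(z) = 3z^2.
h(2) = −11, h'(2) = 12, so z₁ = 2 − (−11)/12 = 35/12.
h(35/12) = 10043/1728, h'(35/12) = 1225/48, so z₂ = (35/12) − (10043/1728)/(1225/48) = 59291/22050.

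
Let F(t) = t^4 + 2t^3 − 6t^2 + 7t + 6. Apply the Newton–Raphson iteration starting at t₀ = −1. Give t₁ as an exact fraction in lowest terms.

−13/21

F'(t) = 4t^3 + 6t^2 − 12t + 7.
F(−1) = −8, F'(−1) = 21, so t₁ = (−1) − (−8)/21 = −13/21.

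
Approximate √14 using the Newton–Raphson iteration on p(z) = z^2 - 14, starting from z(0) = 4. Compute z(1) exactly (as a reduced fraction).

p'(z) = 2z.
p(4) = 2, p'(4) = 8, so z(1) = 4 - 2/8 = 15/4.

15/4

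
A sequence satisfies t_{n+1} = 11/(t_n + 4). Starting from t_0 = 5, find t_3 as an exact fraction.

t_1 = 11/(5 + 4) = 11/9.
t_2 = 11/(11/9 + 4) = 99/47.
t_3 = 11/(99/47 + 4) = 517/287.

517/287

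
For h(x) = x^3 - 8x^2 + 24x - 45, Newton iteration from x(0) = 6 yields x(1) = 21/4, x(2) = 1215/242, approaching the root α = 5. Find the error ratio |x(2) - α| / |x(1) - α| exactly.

10/121

x(1) - α = 21/4 - 5 = 1/4, so |x(1) - α| = 1/4.
x(2) - α = 1215/242 - 5 = 5/242, so |x(2) - α| = 5/242.
Ratio = (5/242) / (1/4) = 10/121.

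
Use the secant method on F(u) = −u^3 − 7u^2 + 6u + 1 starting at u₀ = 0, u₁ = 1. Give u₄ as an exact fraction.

F(0) = 1, F(1) = −1. u₂ = 1 − (−1)·(1 − 0)/((−1) − 1) = 1/2.
F(1) = −1, F(1/2) = 17/8. u₃ = (1/2) − (17/8)·((1/2) − 1)/((17/8) − (−1)) = 21/25.
F(1/2) = 17/8, F(21/25) = 7939/15625. u₄ = (21/25) − (7939/15625)·((21/25) − (1/2))/((7939/15625) − (17/8)) = 11257/11889.

11257/11889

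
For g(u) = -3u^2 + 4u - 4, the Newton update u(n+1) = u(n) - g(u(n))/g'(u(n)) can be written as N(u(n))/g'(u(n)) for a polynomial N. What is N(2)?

g'(u) = -6u + 4.
N(u) = u·g'(u) - g(u) = u·(-6u + 4) - (-3u^2 + 4u - 4) = -3u^2 + 4.
N(2) = -8.

-8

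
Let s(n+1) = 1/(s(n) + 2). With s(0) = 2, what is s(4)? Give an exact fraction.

22/53

s(1) = 1/(2 + 2) = 1/4.
s(2) = 1/(1/4 + 2) = 4/9.
s(3) = 1/(4/9 + 2) = 9/22.
s(4) = 1/(9/22 + 2) = 22/53.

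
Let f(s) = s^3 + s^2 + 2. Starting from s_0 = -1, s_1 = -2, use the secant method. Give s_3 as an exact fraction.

-38/23

f(-1) = 2, f(-2) = -2. s_2 = (-2) - (-2)·((-2) - (-1))/((-2) - 2) = -3/2.
f(-2) = -2, f(-3/2) = 7/8. s_3 = (-3/2) - (7/8)·((-3/2) - (-2))/((7/8) - (-2)) = -38/23.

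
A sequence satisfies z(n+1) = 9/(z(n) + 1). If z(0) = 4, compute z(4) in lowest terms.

z(1) = 9/(4 + 1) = 9/5.
z(2) = 9/(9/5 + 1) = 45/14.
z(3) = 9/(45/14 + 1) = 126/59.
z(4) = 9/(126/59 + 1) = 531/185.

531/185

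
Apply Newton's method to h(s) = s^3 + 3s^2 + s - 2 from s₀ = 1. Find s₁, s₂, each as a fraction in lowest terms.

h'(s) = 3s^2 + 6s + 1.
h(1) = 3, h'(1) = 10, so s₁ = 1 - 3/10 = 7/10.
h(7/10) = 513/1000, h'(7/10) = 667/100, so s₂ = (7/10) - (513/1000)/(667/100) = 2078/3335.

s₁ = 7/10, s₂ = 2078/3335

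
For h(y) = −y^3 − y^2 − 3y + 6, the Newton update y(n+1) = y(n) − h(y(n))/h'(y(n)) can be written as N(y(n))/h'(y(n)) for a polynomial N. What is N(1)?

h'(y) = −3y^2 − 2y − 3.
N(y) = y·h'(y) − h(y) = y·(−3y^2 − 2y − 3) − (−y^3 − y^2 − 3y + 6) = −2y^3 − y^2 − 6.
N(1) = −9.

−9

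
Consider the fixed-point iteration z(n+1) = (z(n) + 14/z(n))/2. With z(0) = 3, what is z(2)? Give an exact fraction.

1033/276

z(1) = (3 + 14/3)/2 = 23/6.
z(2) = (23/6 + 14/(23/6))/2 = 1033/276.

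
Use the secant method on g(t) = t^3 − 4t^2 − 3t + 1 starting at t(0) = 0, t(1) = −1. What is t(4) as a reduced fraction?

g(0) = 1, g(−1) = −1. t(2) = (−1) − (−1)·((−1) − 0)/((−1) − 1) = −1/2.
g(−1) = −1, g(−1/2) = 11/8. t(3) = (−1/2) − (11/8)·((−1/2) − (−1))/((11/8) − (−1)) = −15/19.
g(−1/2) = 11/8, g(−15/19) = 2629/6859. t(4) = (−15/19) − (2629/6859)·((−15/19) − (−1/2))/((2629/6859) − (11/8)) = −4459/4947.

−4459/4947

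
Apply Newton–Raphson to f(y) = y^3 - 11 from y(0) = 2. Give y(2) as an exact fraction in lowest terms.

1081/486

f'(y) = 3y^2.
f(2) = -3, f'(2) = 12, so y(1) = 2 - (-3)/12 = 9/4.
f(9/4) = 25/64, f'(9/4) = 243/16, so y(2) = (9/4) - (25/64)/(243/16) = 1081/486.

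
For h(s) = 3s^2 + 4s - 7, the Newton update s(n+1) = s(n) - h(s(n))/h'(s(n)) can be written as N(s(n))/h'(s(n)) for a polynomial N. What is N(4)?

h'(s) = 6s + 4.
N(s) = s·h'(s) - h(s) = s·(6s + 4) - (3s^2 + 4s - 7) = 3s^2 + 7.
N(4) = 55.

55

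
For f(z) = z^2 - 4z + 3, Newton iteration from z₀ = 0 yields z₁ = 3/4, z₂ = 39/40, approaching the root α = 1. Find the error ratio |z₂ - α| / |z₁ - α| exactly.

z₁ - α = 3/4 - 1 = -1/4, so |z₁ - α| = 1/4.
z₂ - α = 39/40 - 1 = -1/40, so |z₂ - α| = 1/40.
Ratio = (1/40) / (1/4) = 1/10.

1/10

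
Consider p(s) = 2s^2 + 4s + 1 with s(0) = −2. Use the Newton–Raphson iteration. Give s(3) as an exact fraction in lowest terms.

p'(s) = 4s + 4.
p(−2) = 1, p'(−2) = −4, so s(1) = (−2) − 1/(−4) = −7/4.
p(−7/4) = 1/8, p'(−7/4) = −3, so s(2) = (−7/4) − (1/8)/(−3) = −41/24.
p(−41/24) = 1/288, p'(−41/24) = −17/6, so s(3) = (−41/24) − (1/288)/(−17/6) = −1393/816.

−1393/816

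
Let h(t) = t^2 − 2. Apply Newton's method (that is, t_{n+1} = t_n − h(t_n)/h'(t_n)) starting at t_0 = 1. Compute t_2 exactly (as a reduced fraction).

17/12

h'(t) = 2t.
h(1) = −1, h'(1) = 2, so t_1 = 1 − (−1)/2 = 3/2.
h(3/2) = 1/4, h'(3/2) = 3, so t_2 = (3/2) − (1/4)/3 = 17/12.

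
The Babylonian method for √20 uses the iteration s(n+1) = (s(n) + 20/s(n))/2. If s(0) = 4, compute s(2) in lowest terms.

161/36

s(1) = (4 + 20/4)/2 = 9/2.
s(2) = (9/2 + 20/(9/2))/2 = 161/36.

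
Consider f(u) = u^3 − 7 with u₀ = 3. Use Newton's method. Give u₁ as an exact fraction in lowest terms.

f'(u) = 3u^2.
f(3) = 20, f'(3) = 27, so u₁ = 3 − 20/27 = 61/27.

61/27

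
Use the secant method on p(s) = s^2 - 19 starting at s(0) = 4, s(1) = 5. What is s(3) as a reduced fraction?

p(4) = -3, p(5) = 6. s(2) = 5 - 6·(5 - 4)/(6 - (-3)) = 13/3.
p(5) = 6, p(13/3) = -2/9. s(3) = (13/3) - (-2/9)·((13/3) - 5)/((-2/9) - 6) = 61/14.

61/14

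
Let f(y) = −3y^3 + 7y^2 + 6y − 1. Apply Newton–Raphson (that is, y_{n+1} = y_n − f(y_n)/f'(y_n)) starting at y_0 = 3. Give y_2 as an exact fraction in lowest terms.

1130897/380886

f'(y) = −9y^2 + 14y + 6.
f(3) = −1, f'(3) = −33, so y_1 = 3 − (−1)/(−33) = 98/33.
f(98/33) = −73/3993, f'(98/33) = −11542/363, so y_2 = (98/33) − (−73/3993)/(−11542/363) = 1130897/380886.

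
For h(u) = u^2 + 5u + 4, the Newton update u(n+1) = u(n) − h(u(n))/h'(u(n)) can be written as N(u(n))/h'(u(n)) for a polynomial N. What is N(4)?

12

h'(u) = 2u + 5.
N(u) = u·h'(u) − h(u) = u·(2u + 5) − (u^2 + 5u + 4) = u^2 − 4.
N(4) = 12.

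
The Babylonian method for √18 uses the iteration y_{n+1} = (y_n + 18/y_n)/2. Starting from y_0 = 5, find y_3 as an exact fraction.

y_1 = (5 + 18/5)/2 = 43/10.
y_2 = (43/10 + 18/(43/10))/2 = 3649/860.
y_3 = (3649/860 + 18/(3649/860))/2 = 26628001/6276280.

26628001/6276280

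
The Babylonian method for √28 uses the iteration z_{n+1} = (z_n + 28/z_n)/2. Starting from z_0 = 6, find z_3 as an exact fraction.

z_1 = (6 + 28/6)/2 = 16/3.
z_2 = (16/3 + 28/(16/3))/2 = 127/24.
z_3 = (127/24 + 28/(127/24))/2 = 32257/6096.

32257/6096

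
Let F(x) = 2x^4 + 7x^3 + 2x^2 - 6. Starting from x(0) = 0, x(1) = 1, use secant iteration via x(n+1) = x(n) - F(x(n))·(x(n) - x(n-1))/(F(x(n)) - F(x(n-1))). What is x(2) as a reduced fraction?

6/11

F(0) = -6, F(1) = 5. x(2) = 1 - 5·(1 - 0)/(5 - (-6)) = 6/11.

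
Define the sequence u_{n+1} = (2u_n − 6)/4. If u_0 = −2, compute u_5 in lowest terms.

−95/32

u_1 = (2·(−2) − 6)/4 = −5/2.
u_2 = (2·(−5/2) − 6)/4 = −11/4.
u_3 = (2·(−11/4) − 6)/4 = −23/8.
u_4 = (2·(−23/8) − 6)/4 = −47/16.
u_5 = (2·(−47/16) − 6)/4 = −95/32.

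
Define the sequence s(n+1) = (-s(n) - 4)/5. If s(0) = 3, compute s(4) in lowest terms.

-413/625

s(1) = (-3 - 4)/5 = -7/5.
s(2) = (-(-7/5) - 4)/5 = -13/25.
s(3) = (-(-13/25) - 4)/5 = -87/125.
s(4) = (-(-87/125) - 4)/5 = -413/625.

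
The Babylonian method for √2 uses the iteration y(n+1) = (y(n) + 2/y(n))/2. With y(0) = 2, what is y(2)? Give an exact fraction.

y(1) = (2 + 2/2)/2 = 3/2.
y(2) = (3/2 + 2/(3/2))/2 = 17/12.

17/12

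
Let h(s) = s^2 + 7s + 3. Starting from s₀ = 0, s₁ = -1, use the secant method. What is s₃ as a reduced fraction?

-5/11

h(0) = 3, h(-1) = -3. s₂ = (-1) - (-3)·((-1) - 0)/((-3) - 3) = -1/2.
h(-1) = -3, h(-1/2) = -1/4. s₃ = (-1/2) - (-1/4)·((-1/2) - (-1))/((-1/4) - (-3)) = -5/11.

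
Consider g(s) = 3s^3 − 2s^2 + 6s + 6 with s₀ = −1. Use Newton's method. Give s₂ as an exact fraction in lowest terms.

g'(s) = 9s^2 − 4s + 6.
g(−1) = −5, g'(−1) = 19, so s₁ = (−1) − (−5)/19 = −14/19.
g(−14/19) = −4850/6859, g'(−14/19) = 4994/361, so s₂ = (−14/19) − (−4850/6859)/(4994/361) = −32533/47443.

−32533/47443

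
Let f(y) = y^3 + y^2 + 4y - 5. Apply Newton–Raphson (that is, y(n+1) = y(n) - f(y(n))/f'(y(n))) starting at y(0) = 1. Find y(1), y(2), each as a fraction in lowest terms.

y(1) = 8/9, y(2) = 1049/1188

f'(y) = 3y^2 + 2y + 4.
f(1) = 1, f'(1) = 9, so y(1) = 1 - 1/9 = 8/9.
f(8/9) = 35/729, f'(8/9) = 220/27, so y(2) = (8/9) - (35/729)/(220/27) = 1049/1188.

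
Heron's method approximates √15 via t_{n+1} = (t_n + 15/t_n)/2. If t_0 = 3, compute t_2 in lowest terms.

t_1 = (3 + 15/3)/2 = 4.
t_2 = (4 + 15/4)/2 = 31/8.

31/8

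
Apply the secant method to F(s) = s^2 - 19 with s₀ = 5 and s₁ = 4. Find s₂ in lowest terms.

13/3

F(5) = 6, F(4) = -3. s₂ = 4 - (-3)·(4 - 5)/((-3) - 6) = 13/3.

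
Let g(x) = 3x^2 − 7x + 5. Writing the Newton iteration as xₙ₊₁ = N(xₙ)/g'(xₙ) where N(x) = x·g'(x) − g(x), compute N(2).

7

g'(x) = 6x − 7.
N(x) = x·g'(x) − g(x) = x·(6x − 7) − (3x^2 − 7x + 5) = 3x^2 − 5.
N(2) = 7.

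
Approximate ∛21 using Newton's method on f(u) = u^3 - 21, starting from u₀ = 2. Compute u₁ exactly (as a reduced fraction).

f'(u) = 3u^2.
f(2) = -13, f'(2) = 12, so u₁ = 2 - (-13)/12 = 37/12.

37/12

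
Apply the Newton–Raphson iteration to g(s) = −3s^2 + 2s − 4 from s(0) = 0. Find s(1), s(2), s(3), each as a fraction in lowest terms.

s(1) = 2, s(2) = 4/5, s(3) = −26/35

g'(s) = −6s + 2.
g(0) = −4, g'(0) = 2, so s(1) = 0 − (−4)/2 = 2.
g(2) = −12, g'(2) = −10, so s(2) = 2 − (−12)/(−10) = 4/5.
g(4/5) = −108/25, g'(4/5) = −14/5, so s(3) = (4/5) − (−108/25)/(−14/5) = −26/35.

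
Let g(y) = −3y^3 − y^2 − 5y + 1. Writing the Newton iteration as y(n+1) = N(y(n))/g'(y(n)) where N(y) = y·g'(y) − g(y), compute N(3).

−172

g'(y) = −9y^2 − 2y − 5.
N(y) = y·g'(y) − g(y) = y·(−9y^2 − 2y − 5) − (−3y^3 − y^2 − 5y + 1) = −6y^3 − y^2 − 1.
N(3) = −172.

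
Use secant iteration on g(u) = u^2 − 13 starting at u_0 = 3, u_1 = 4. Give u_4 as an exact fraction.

g(3) = −4, g(4) = 3. u_2 = 4 − 3·(4 − 3)/(3 − (−4)) = 25/7.
g(4) = 3, g(25/7) = −12/49. u_3 = (25/7) − (−12/49)·((25/7) − 4)/((−12/49) − 3) = 191/53.
g(25/7) = −12/49, g(191/53) = −36/2809. u_4 = (191/53) − (−36/2809)·((191/53) − (25/7))/((−36/2809) − (−12/49)) = 4799/1331.

4799/1331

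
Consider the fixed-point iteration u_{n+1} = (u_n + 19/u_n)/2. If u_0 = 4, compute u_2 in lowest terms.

2441/560

u_1 = (4 + 19/4)/2 = 35/8.
u_2 = (35/8 + 19/(35/8))/2 = 2441/560.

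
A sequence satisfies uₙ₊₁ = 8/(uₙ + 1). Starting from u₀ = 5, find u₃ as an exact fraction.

u₁ = 8/(5 + 1) = 4/3.
u₂ = 8/(4/3 + 1) = 24/7.
u₃ = 8/(24/7 + 1) = 56/31.

56/31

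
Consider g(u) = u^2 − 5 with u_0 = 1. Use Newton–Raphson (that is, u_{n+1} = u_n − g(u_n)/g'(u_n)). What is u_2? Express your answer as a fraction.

7/3

g'(u) = 2u.
g(1) = −4, g'(1) = 2, so u_1 = 1 − (−4)/2 = 3.
g(3) = 4, g'(3) = 6, so u_2 = 3 − 4/6 = 7/3.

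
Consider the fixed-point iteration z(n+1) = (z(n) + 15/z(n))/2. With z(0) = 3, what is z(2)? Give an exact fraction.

z(1) = (3 + 15/3)/2 = 4.
z(2) = (4 + 15/4)/2 = 31/8.

31/8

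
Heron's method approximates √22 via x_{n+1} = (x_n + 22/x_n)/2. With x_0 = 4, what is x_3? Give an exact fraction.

x_1 = (4 + 22/4)/2 = 19/4.
x_2 = (19/4 + 22/(19/4))/2 = 713/152.
x_3 = (713/152 + 22/(713/152))/2 = 1016657/216752.

1016657/216752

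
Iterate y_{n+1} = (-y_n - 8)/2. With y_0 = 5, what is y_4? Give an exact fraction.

y_1 = (-5 - 8)/2 = -13/2.
y_2 = (-(-13/2) - 8)/2 = -3/4.
y_3 = (-(-3/4) - 8)/2 = -29/8.
y_4 = (-(-29/8) - 8)/2 = -35/16.

-35/16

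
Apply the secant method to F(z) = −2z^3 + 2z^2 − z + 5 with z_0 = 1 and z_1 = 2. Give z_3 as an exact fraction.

F(1) = 4, F(2) = −5. z_2 = 2 − (−5)·(2 − 1)/((−5) − 4) = 13/9.
F(2) = −5, F(13/9) = 1240/729. z_3 = (13/9) − (1240/729)·((13/9) − 2)/((1240/729) − (−5)) = 1549/977.

1549/977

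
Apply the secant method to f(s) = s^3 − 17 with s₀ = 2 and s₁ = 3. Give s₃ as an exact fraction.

f(2) = −9, f(3) = 10. s₂ = 3 − 10·(3 − 2)/(10 − (−9)) = 47/19.
f(3) = 10, f(47/19) = −12780/6859. s₃ = (47/19) − (−12780/6859)·((47/19) − 3)/((−12780/6859) − 10) = 20801/8137.

20801/8137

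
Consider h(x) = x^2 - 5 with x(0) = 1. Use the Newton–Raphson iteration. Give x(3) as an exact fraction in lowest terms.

h'(x) = 2x.
h(1) = -4, h'(1) = 2, so x(1) = 1 - (-4)/2 = 3.
h(3) = 4, h'(3) = 6, so x(2) = 3 - 4/6 = 7/3.
h(7/3) = 4/9, h'(7/3) = 14/3, so x(3) = (7/3) - (4/9)/(14/3) = 47/21.

47/21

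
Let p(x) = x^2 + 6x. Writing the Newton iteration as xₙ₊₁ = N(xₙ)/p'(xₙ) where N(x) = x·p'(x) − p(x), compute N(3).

p'(x) = 2x + 6.
N(x) = x·p'(x) − p(x) = x·(2x + 6) − (x^2 + 6x) = x^2.
N(3) = 9.

9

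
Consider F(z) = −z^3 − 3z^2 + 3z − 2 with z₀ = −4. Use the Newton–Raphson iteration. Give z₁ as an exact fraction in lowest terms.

−82/21

F'(z) = −3z^2 − 6z + 3.
F(−4) = 2, F'(−4) = −21, so z₁ = (−4) − 2/(−21) = −82/21.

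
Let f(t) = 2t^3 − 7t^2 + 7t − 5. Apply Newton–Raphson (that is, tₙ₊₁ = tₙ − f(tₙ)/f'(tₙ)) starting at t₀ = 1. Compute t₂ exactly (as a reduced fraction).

−55/59

f'(t) = 6t^2 − 14t + 7.
f(1) = −3, f'(1) = −1, so t₁ = 1 − (−3)/(−1) = −2.
f(−2) = −63, f'(−2) = 59, so t₂ = (−2) − (−63)/59 = −55/59.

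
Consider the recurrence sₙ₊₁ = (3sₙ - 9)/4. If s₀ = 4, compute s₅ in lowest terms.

-6057/1024

s₁ = (3·4 - 9)/4 = 3/4.
s₂ = (3·(3/4) - 9)/4 = -27/16.
s₃ = (3·(-27/16) - 9)/4 = -225/64.
s₄ = (3·(-225/64) - 9)/4 = -1251/256.
s₅ = (3·(-1251/256) - 9)/4 = -6057/1024.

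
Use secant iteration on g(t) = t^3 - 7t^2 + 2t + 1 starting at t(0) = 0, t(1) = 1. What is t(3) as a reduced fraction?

g(0) = 1, g(1) = -3. t(2) = 1 - (-3)·(1 - 0)/((-3) - 1) = 1/4.
g(1) = -3, g(1/4) = 69/64. t(3) = (1/4) - (69/64)·((1/4) - 1)/((69/64) - (-3)) = 13/29.

13/29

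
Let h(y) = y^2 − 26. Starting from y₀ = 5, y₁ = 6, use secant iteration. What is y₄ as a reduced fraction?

34862/6837

h(5) = −1, h(6) = 10. y₂ = 6 − 10·(6 − 5)/(10 − (−1)) = 56/11.
h(6) = 10, h(56/11) = −10/121. y₃ = (56/11) − (−10/121)·((56/11) − 6)/((−10/121) − 10) = 311/61.
h(56/11) = −10/121, h(311/61) = −25/3721. y₄ = (311/61) − (−25/3721)·((311/61) − (56/11))/((−25/3721) − (−10/121)) = 34862/6837.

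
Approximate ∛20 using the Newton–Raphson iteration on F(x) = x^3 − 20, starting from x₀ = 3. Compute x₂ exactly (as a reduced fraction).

301027/110889

F'(x) = 3x^2.
F(3) = 7, F'(3) = 27, so x₁ = 3 − 7/27 = 74/27.
F(74/27) = 11564/19683, F'(74/27) = 5476/243, so x₂ = (74/27) − (11564/19683)/(5476/243) = 301027/110889.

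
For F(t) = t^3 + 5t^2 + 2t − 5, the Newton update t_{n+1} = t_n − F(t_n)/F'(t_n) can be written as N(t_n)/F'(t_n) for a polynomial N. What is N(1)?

F'(t) = 3t^2 + 10t + 2.
N(t) = t·F'(t) − F(t) = t·(3t^2 + 10t + 2) − (t^3 + 5t^2 + 2t − 5) = 2t^3 + 5t^2 + 5.
N(1) = 12.

12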